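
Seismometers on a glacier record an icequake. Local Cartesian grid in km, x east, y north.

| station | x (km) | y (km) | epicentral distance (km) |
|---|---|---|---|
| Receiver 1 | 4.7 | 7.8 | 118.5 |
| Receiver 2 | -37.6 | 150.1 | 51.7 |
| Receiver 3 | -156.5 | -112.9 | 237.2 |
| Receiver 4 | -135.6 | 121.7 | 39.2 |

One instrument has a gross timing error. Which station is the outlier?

Receiver 4

Solve using three stations at a time. Using Receiver 1, Receiver 2, Receiver 3 (subtract circle equations pairwise → linear system) gives (x, y) ≈ (-63.0, 105.1).
Distances from that point to each station vs reported:
  Receiver 1: calculated 118.5 vs reported 118.5 → residual 0.0 km
  Receiver 2: calculated 51.7 vs reported 51.7 → residual 0.0 km
  Receiver 3: calculated 237.2 vs reported 237.2 → residual 0.0 km
  Receiver 4: calculated 74.5 vs reported 39.2 → residual 35.3 km
Receiver 1, Receiver 2, Receiver 3 are mutually consistent (residuals ≈ 0); Receiver 4 is off by 35.3 km.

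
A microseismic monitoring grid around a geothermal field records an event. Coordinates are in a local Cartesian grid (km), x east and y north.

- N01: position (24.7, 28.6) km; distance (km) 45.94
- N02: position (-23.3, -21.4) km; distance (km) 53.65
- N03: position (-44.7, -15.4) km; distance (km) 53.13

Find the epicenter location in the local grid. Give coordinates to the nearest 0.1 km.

x ≈ -21.1 km, y ≈ 32.2 km

Circle about each station: (x − 24.7)² + (y − 28.6)² = 45.94²; (x + 23.3)² + (y + 21.4)² = 53.65²; (x + 44.7)² + (y + 15.4)² = 53.13².
Subtracting pairs of circle equations eliminates x²+y² and gives linear equations (the radical axes):
-96.0 x − 100.0 y = -1195.04
-138.8 x − 88.0 y = 94.89
Solving the 2×2 system: x ≈ -21.1, y ≈ 32.2 km.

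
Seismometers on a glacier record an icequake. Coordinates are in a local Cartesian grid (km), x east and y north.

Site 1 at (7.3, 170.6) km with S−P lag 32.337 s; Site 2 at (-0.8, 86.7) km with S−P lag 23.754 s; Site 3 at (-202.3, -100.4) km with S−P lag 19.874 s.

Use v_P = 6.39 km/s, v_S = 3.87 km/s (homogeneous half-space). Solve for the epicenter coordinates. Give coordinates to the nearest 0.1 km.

x ≈ -12.7 km, y ≈ -146.1 km

Distance from S−P lag: d = Δt · v_P v_S / (v_P − v_S) = Δt · (6.39·3.87)/(6.39−3.87) ≈ 9.8132·Δt.
So d_Site 1 = 317.33, d_Site 2 = 233.10, d_Site 3 = 195.03 km.
Circle about each station: (x − 7.3)² + (y − 170.6)² = 317.33²; (x + 0.8)² + (y − 86.7)² = 233.10²; (x + 202.3)² + (y + 100.4)² = 195.03².
Subtracting pairs of circle equations eliminates x²+y² and gives linear equations (the radical axes):
-16.2 x − 167.8 y = 24722.60
-419.2 x − 542.0 y = 84509.43
Solving the 2×2 system: x ≈ -12.7, y ≈ -146.1 km.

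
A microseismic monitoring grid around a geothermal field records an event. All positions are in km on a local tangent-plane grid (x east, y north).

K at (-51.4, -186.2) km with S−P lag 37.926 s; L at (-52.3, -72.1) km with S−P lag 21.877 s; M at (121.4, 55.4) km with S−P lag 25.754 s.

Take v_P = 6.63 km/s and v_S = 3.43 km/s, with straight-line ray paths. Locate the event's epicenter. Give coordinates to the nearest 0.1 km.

Distance from S−P lag: d = Δt · v_P v_S / (v_P − v_S) = Δt · (6.63·3.43)/(6.63−3.43) ≈ 7.1065·Δt.
So d_K = 269.52, d_L = 155.47, d_M = 183.02 km.
Circle about each station: (x + 51.4)² + (y + 186.2)² = 269.52²; (x + 52.3)² + (y + 72.1)² = 155.47²; (x − 121.4)² + (y − 55.4)² = 183.02².
Subtracting the K equation from the L and M equations removes the quadratic terms:
-1.8 x + 228.2 y = 19091.41
345.6 x + 483.2 y = 19639.43
Solving the 2×2 system: x ≈ -59.5, y ≈ 83.2 km.

(-59.5, 83.2)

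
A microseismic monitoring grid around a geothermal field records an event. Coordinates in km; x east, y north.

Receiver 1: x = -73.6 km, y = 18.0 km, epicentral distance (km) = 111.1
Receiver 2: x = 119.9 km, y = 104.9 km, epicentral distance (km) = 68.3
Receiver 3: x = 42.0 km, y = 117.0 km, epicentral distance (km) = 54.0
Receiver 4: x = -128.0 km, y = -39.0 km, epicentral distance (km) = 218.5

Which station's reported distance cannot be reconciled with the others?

Solve using three stations at a time. Using Receiver 2, Receiver 3, Receiver 4 (subtract circle equations pairwise → linear system) gives (x, y) ≈ (62.9, 67.2).
Distances from that point to each station vs reported:
  Receiver 1: calculated 145.1 vs reported 111.1 → residual 34.0 km
  Receiver 2: calculated 68.3 vs reported 68.3 → residual 0.0 km
  Receiver 3: calculated 54.0 vs reported 54.0 → residual 0.0 km
  Receiver 4: calculated 218.5 vs reported 218.5 → residual 0.0 km
Receiver 2, Receiver 3, Receiver 4 are mutually consistent (residuals ≈ 0); Receiver 1 is off by 34.0 km.

Receiver 1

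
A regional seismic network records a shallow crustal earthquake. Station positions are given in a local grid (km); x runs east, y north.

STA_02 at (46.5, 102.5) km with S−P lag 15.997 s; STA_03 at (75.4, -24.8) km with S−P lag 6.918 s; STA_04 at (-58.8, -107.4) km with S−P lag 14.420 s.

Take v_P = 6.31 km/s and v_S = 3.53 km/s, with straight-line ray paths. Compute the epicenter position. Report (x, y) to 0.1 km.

(20.0, -22.9)

Distance from S−P lag: d = Δt · v_P v_S / (v_P − v_S) = Δt · (6.31·3.53)/(6.31−3.53) ≈ 8.0123·Δt.
So d_STA_02 = 128.17, d_STA_03 = 55.43, d_STA_04 = 115.54 km.
Circle about each station: (x − 46.5)² + (y − 102.5)² = 128.17²; (x − 75.4)² + (y + 24.8)² = 55.43²; (x + 58.8)² + (y + 107.4)² = 115.54².
Subtracting the STA_02 equation from the STA_03 and STA_04 equations removes the quadratic terms:
57.8 x − 254.6 y = 6986.76
-210.6 x − 419.8 y = 5401.76
Solving the 2×2 system: x ≈ 20.0, y ≈ -22.9 km.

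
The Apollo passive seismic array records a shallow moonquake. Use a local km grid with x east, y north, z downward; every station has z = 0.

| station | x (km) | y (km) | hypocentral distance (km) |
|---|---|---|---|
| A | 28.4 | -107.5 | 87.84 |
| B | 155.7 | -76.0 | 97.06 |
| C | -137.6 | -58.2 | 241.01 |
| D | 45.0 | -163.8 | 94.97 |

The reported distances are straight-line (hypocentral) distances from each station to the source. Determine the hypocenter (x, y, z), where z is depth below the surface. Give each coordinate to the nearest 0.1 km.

Each station gives a sphere (x−x_i)² + (y−y_i)² + z² = d_i² (stations at z=0).
Subtracting the A sphere from B and C: z² cancels, leaving linear equations in x and y:
254.6 x + 63.0 y = 15950.90
-332.0 x + 98.6 y = -40411.76
Solving: x ≈ 89.499, y ≈ -108.500 km (keep extra digits for the depth step; rounded: 89.5, -108.5).
Then from the A sphere: z² = 87.84² − (x − 28.4)² − (y + 107.5)² with x = 89.499, y = -108.500, so z ≈ 63.101 ≈ 63.1 km.

(89.5, -108.5, 63.1)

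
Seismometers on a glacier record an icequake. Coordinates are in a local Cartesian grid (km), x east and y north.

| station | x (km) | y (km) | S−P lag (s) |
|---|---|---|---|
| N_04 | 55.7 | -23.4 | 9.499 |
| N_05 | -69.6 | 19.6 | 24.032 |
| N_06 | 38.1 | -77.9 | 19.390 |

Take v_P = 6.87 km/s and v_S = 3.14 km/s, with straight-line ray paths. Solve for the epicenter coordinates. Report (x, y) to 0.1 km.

Distance from S−P lag: d = Δt · v_P v_S / (v_P − v_S) = Δt · (6.87·3.14)/(6.87−3.14) ≈ 5.7833·Δt.
So d_N_04 = 54.94, d_N_05 = 138.98, d_N_06 = 112.14 km.
Circle about each station: (x − 55.7)² + (y + 23.4)² = 54.94²; (x + 69.6)² + (y − 19.6)² = 138.98²; (x − 38.1)² + (y + 77.9)² = 112.14².
Subtracting the N_04 equation from the N_05 and N_06 equations removes the quadratic terms:
-250.6 x + 86.0 y = -14718.77
-35.2 x − 109.0 y = -5687.01
Solving the 2×2 system: x ≈ 69.0, y ≈ 29.9 km.

(69.0, 29.9)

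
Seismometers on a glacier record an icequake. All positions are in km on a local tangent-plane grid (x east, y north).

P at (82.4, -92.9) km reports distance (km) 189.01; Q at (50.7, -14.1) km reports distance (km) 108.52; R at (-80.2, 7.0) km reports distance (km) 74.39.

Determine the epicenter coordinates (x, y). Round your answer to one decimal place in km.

Circle about each station: (x − 82.4)² + (y + 92.9)² = 189.01²; (x − 50.7)² + (y + 14.1)² = 108.52²; (x + 80.2)² + (y − 7.0)² = 74.39².
Subtracting pairs of circle equations eliminates x²+y² and gives linear equations (the radical axes):
-63.4 x + 157.6 y = 11297.32
-325.2 x + 199.8 y = 21251.78
Solving the 2×2 system: x ≈ -28.3, y ≈ 60.3 km.

x ≈ -28.3 km, y ≈ 60.3 km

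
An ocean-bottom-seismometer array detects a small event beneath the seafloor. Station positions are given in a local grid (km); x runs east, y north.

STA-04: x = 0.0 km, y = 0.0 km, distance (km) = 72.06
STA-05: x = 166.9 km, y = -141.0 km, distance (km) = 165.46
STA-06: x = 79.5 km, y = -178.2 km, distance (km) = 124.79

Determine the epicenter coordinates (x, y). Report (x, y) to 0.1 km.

x ≈ 17.5 km, y ≈ -69.9 km

Circle about each station: x² + y² = 72.06²; (x − 166.9)² + (y + 141.0)² = 165.46²; (x − 79.5)² + (y + 178.2)² = 124.79².
Subtracting pairs of circle equations eliminates x²+y² and gives linear equations (the radical axes):
333.8 x − 282.0 y = 25552.24
159.0 x − 356.4 y = 27695.59
Solving the 2×2 system: x ≈ 17.5, y ≈ -69.9 km.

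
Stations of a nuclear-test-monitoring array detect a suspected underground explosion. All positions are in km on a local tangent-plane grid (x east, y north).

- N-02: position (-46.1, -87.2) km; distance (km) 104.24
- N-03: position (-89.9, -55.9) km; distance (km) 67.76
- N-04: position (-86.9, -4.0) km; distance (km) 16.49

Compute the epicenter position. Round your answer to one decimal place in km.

Circle about each station: (x + 46.1)² + (y + 87.2)² = 104.24²; (x + 89.9)² + (y + 55.9)² = 67.76²; (x + 86.9)² + (y + 4.0)² = 16.49².
Subtracting the N-02 equation from the N-03 and N-04 equations removes the quadratic terms:
-87.6 x + 62.6 y = 7752.33
-81.6 x + 166.4 y = 8432.62
Solving the 2×2 system: x ≈ -80.5, y ≈ 11.2 km.
Check against N-02 (with the unrounded x, y): √((x + 46.1)²+(y + 87.2)²) = 104.24 ≈ 104.24 km. ✓

-80.5 km east, 11.2 km north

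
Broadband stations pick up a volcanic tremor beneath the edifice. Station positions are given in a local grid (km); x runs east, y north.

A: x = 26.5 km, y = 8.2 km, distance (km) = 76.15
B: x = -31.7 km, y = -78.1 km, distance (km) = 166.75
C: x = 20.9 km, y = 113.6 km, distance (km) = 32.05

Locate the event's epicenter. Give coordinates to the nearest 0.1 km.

(11.7, 82.9)

Circle about each station: (x − 26.5)² + (y − 8.2)² = 76.15²; (x + 31.7)² + (y + 78.1)² = 166.75²; (x − 20.9)² + (y − 113.6)² = 32.05².
Subtracting pairs of circle equations eliminates x²+y² and gives linear equations (the radical axes):
-116.4 x − 172.6 y = -15671.73
-11.2 x + 210.8 y = 17343.90
Solving the 2×2 system: x ≈ 11.7, y ≈ 82.9 km.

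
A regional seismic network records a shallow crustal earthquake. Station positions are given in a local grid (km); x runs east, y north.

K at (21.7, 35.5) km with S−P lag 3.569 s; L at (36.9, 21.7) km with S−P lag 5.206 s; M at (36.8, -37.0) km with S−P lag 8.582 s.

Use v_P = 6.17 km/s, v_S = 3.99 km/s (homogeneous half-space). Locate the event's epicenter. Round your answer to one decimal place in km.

(-17.9, 43.0)

Distance from S−P lag: d = Δt · v_P v_S / (v_P − v_S) = Δt · (6.17·3.99)/(6.17−3.99) ≈ 11.2928·Δt.
So d_K = 40.30, d_L = 58.79, d_M = 96.91 km.
Circle about each station: (x − 21.7)² + (y − 35.5)² = 40.30²; (x − 36.9)² + (y − 21.7)² = 58.79²; (x − 36.8)² + (y + 37.0)² = 96.91².
Subtracting the K equation from the L and M equations removes the quadratic terms:
30.4 x − 27.6 y = -1730.81
30.2 x − 145.0 y = -6775.36
Solving the 2×2 system: x ≈ -17.9, y ≈ 43.0 km.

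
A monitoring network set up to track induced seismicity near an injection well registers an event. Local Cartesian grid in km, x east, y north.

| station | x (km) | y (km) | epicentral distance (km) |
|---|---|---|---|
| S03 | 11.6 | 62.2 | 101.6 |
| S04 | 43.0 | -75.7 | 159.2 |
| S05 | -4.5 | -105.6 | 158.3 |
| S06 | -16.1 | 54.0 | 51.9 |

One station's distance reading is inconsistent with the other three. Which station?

Solve using three stations at a time. Using S04, S05, S06 (subtract circle equations pairwise → linear system) gives (x, y) ≈ (-66.1, 40.2).
Distances from that point to each station vs reported:
  S03: calculated 80.8 vs reported 101.6 → residual 20.8 km
  S04: calculated 159.2 vs reported 159.2 → residual 0.0 km
  S05: calculated 158.3 vs reported 158.3 → residual 0.0 km
  S06: calculated 51.9 vs reported 51.9 → residual 0.0 km
S04, S05, S06 are mutually consistent (residuals ≈ 0); S03 is off by 20.8 km.

S03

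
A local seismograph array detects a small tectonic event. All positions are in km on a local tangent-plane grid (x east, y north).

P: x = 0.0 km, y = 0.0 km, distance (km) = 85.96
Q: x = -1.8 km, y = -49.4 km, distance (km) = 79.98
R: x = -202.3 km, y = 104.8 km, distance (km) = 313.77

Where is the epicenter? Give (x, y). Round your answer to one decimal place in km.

Circle about each station: x² + y² = 85.96²; (x + 1.8)² + (y + 49.4)² = 79.98²; (x + 202.3)² + (y − 104.8)² = 313.77².
Subtracting pairs of circle equations eliminates x²+y² and gives linear equations (the radical axes):
-3.6 x − 98.8 y = 3435.92
-404.6 x + 209.6 y = -39154.16
Solving the 2×2 system: x ≈ 77.3, y ≈ -37.6 km.

77.3 km east, -37.6 km north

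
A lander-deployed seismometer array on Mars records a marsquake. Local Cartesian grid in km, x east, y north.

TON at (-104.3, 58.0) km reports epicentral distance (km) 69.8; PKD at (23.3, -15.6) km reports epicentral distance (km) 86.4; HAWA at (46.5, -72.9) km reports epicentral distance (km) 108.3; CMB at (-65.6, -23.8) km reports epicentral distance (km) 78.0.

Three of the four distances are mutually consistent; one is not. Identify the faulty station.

HAWA

Solve using three stations at a time. Using TON, PKD, CMB (subtract circle equations pairwise → linear system) gives (x, y) ≈ (-35.2, 48.1).
Distances from that point to each station vs reported:
  TON: calculated 69.8 vs reported 69.8 → residual 0.0 km
  PKD: calculated 86.4 vs reported 86.4 → residual 0.0 km
  HAWA: calculated 145.9 vs reported 108.3 → residual 37.6 km
  CMB: calculated 78.0 vs reported 78.0 → residual 0.0 km
TON, PKD, CMB are mutually consistent (residuals ≈ 0); HAWA is off by 37.6 km.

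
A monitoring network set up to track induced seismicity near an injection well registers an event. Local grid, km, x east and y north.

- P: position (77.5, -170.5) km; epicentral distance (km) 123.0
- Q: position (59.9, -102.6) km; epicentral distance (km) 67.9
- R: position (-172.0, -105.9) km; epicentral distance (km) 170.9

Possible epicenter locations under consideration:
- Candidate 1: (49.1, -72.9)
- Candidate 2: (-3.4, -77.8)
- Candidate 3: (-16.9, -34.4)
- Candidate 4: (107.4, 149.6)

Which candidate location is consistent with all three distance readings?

Candidate 2

For each candidate, compare |candidate − station| to the reported distance:
Candidate 1: residuals P 21.4, Q 36.3, R 52.6 → max 52.6 km
Candidate 2: residuals P 0.0, Q 0.1, R 0.0 → max 0.1 km
Candidate 3: residuals P 42.6, Q 34.8, R 0.1 → max 42.6 km
Candidate 4: residuals P 198.5, Q 188.7, R 207.7 → max 207.7 km
Only Candidate 2 has all residuals ≈ 0.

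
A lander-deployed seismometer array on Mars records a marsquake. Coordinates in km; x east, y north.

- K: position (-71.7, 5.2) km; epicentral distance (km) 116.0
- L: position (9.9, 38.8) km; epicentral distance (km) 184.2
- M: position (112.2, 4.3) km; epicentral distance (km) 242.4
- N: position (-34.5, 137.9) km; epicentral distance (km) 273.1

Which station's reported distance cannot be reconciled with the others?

N

Solve using three stations at a time. Using K, L, M (subtract circle equations pairwise → linear system) gives (x, y) ≈ (-103.5, -106.4).
Distances from that point to each station vs reported:
  K: calculated 116.1 vs reported 116.0 → residual 0.1 km
  L: calculated 184.2 vs reported 184.2 → residual 0.0 km
  M: calculated 242.4 vs reported 242.4 → residual 0.0 km
  N: calculated 253.9 vs reported 273.1 → residual 19.2 km
K, L, M are mutually consistent (residuals ≈ 0); N is off by 19.2 km.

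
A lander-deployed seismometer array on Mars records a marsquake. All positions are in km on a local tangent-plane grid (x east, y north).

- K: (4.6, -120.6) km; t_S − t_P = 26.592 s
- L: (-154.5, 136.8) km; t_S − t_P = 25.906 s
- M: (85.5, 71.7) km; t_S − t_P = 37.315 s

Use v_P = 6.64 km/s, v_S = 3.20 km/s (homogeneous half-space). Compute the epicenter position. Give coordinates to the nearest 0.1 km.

-125.7 km east, -20.6 km north

Distance from S−P lag: d = Δt · v_P v_S / (v_P − v_S) = Δt · (6.64·3.20)/(6.64−3.20) ≈ 6.1767·Δt.
So d_K = 164.25, d_L = 160.01, d_M = 230.49 km.
Circle about each station: (x − 4.6)² + (y + 120.6)² = 164.25²; (x + 154.5)² + (y − 136.8)² = 160.01²; (x − 85.5)² + (y − 71.7)² = 230.49².
Subtracting pairs of circle equations eliminates x²+y² and gives linear equations (the radical axes):
-318.2 x + 514.8 y = 29393.83
161.8 x + 384.6 y = -28261.96
Solving the 2×2 system: x ≈ -125.7, y ≈ -20.6 km.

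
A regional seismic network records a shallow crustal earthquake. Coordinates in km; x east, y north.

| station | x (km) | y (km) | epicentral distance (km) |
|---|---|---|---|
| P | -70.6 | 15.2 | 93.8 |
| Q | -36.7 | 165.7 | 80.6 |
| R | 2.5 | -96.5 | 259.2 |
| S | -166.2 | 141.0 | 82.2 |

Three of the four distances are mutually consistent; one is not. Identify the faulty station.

Solve using three stations at a time. Using P, Q, S (subtract circle equations pairwise → linear system) gives (x, y) ≈ (-91.5, 106.6).
Distances from that point to each station vs reported:
  P: calculated 93.8 vs reported 93.8 → residual 0.0 km
  Q: calculated 80.6 vs reported 80.6 → residual 0.0 km
  R: calculated 223.8 vs reported 259.2 → residual 35.4 km
  S: calculated 82.2 vs reported 82.2 → residual 0.0 km
P, Q, S are mutually consistent (residuals ≈ 0); R is off by 35.4 km.

R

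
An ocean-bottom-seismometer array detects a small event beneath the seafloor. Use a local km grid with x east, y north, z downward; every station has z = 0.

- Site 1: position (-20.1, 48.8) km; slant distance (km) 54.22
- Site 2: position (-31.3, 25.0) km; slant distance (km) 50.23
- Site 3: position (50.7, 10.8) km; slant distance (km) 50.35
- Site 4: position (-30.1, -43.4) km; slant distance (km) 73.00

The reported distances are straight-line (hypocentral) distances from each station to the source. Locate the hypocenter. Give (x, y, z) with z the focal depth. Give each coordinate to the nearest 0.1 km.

Each station gives a sphere (x−x_i)² + (y−y_i)² + z² = d_i² (stations at z=0).
Subtracting the Site 1 sphere from Site 2 and Site 3: z² cancels, leaving linear equations in x and y:
-22.4 x − 47.6 y = -764.00
141.6 x − 76.0 y = 306.37
Solving: x ≈ 8.605, y ≈ 12.001 km (keep extra digits for the depth step; rounded: 8.6, 12.0).
Then from the Site 1 sphere: z² = 54.22² − (x + 20.1)² − (y − 48.8)² with x = 8.605, y = 12.001, so z ≈ 27.598 ≈ 27.6 km.
Check against Site 4 (with the unrounded solution): distance 73.00 ≈ 73.00 km. ✓

(8.6, 12.0, 27.6)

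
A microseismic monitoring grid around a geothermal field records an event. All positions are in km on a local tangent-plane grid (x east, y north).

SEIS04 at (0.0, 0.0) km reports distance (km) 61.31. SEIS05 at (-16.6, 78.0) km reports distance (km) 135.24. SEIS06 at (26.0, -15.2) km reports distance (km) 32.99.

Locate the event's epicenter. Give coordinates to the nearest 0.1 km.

Circle about each station: x² + y² = 61.31²; (x + 16.6)² + (y − 78.0)² = 135.24²; (x − 26.0)² + (y + 15.2)² = 32.99².
Subtracting the SEIS04 equation from the SEIS05 and SEIS06 equations removes the quadratic terms:
-33.2 x + 156.0 y = -8171.38
52.0 x − 30.4 y = 3577.62
Solving the 2×2 system: x ≈ 43.6, y ≈ -43.1 km.

43.6 km east, -43.1 km north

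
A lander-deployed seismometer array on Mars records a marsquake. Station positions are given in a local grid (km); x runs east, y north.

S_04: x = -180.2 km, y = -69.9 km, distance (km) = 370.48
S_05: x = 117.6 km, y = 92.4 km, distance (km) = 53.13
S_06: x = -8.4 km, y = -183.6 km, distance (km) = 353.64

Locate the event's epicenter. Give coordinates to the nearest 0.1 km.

x ≈ 121.3 km, y ≈ 145.4 km

Circle about each station: (x + 180.2)² + (y + 69.9)² = 370.48²; (x − 117.6)² + (y − 92.4)² = 53.13²; (x + 8.4)² + (y + 183.6)² = 353.64².
Subtracting the S_04 equation from the S_05 and S_06 equations removes the quadratic terms:
595.6 x + 324.6 y = 119442.10
343.6 x − 227.4 y = 8615.65
Solving the 2×2 system: x ≈ 121.3, y ≈ 145.4 km.
Check against S_04 (with the unrounded x, y): √((x + 180.2)²+(y + 69.9)²) = 370.48 ≈ 370.48 km. ✓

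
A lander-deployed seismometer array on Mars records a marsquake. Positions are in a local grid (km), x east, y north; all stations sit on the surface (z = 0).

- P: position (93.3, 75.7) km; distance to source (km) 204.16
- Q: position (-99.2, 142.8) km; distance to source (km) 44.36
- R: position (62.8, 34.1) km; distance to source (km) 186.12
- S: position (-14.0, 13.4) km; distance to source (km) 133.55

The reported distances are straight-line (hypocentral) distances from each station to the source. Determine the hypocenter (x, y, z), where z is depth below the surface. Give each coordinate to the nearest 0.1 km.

Each station gives a sphere (x−x_i)² + (y−y_i)² + z² = d_i² (stations at z=0).
Subtracting the P sphere from Q and R: z² cancels, leaving linear equations in x and y:
-385.0 x + 134.2 y = 55510.60
-61.0 x − 83.2 y = -2288.08
Solving: x ≈ -107.201, y ≈ 106.098 km (keep extra digits for the depth step; rounded: -107.2, 106.1).
Then from the P sphere: z² = 204.16² − (x − 93.3)² − (y − 75.7)² with x = -107.201, y = 106.098, so z ≈ 23.593 ≈ 23.6 km.

(-107.2, 106.1, 23.6)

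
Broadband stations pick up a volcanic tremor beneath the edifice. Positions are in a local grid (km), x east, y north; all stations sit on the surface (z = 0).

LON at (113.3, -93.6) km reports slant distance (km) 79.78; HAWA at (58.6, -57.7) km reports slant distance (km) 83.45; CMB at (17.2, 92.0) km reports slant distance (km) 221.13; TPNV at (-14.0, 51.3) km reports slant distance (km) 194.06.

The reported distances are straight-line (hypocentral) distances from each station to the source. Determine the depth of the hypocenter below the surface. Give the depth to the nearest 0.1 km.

60.0 km

Each station gives a sphere (x−x_i)² + (y−y_i)² + z² = d_i² (stations at z=0).
Subtracting the LON sphere from HAWA and CMB: z² cancels, leaving linear equations in x and y:
-109.4 x + 71.8 y = -15433.65
-192.2 x + 371.2 y = -55371.64
Solving: x ≈ 65.398, y ≈ -115.307 km (keep extra digits for the depth step; rounded: 65.4, -115.3).
Then from the LON sphere: z² = 79.78² − (x − 113.3)² − (y + 93.6)² with x = 65.398, y = -115.307, so z ≈ 59.992 ≈ 60.0 km.
Check against TPNV (with the unrounded solution): distance 194.06 ≈ 194.06 km. ✓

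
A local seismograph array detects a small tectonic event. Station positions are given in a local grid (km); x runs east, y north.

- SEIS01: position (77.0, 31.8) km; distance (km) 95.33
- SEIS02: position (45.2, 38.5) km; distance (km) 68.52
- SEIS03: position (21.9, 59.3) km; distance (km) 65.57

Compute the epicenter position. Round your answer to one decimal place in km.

-14.4 km east, 4.7 km north

Circle about each station: (x − 77.0)² + (y − 31.8)² = 95.33²; (x − 45.2)² + (y − 38.5)² = 68.52²; (x − 21.9)² + (y − 59.3)² = 65.57².
Subtracting the SEIS01 equation from the SEIS02 and SEIS03 equations removes the quadratic terms:
-63.6 x + 13.4 y = 977.87
-110.2 x + 55.0 y = 1844.24
Solving the 2×2 system: x ≈ -14.4, y ≈ 4.7 km.
Check against SEIS01 (with the unrounded x, y): √((x − 77.0)²+(y − 31.8)²) = 95.31 ≈ 95.33 km. ✓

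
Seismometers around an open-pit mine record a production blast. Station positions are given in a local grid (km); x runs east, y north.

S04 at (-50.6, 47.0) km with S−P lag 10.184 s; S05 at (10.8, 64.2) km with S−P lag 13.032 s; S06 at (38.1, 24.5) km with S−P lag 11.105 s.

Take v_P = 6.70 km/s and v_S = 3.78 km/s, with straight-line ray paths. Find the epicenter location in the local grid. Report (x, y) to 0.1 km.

Distance from S−P lag: d = Δt · v_P v_S / (v_P − v_S) = Δt · (6.70·3.78)/(6.70−3.78) ≈ 8.6733·Δt.
So d_S04 = 88.33, d_S05 = 113.03, d_S06 = 96.32 km.
Circle about each station: (x + 50.6)² + (y − 47.0)² = 88.33²; (x − 10.8)² + (y − 64.2)² = 113.03²; (x − 38.1)² + (y − 24.5)² = 96.32².
Subtracting pairs of circle equations eliminates x²+y² and gives linear equations (the radical axes):
122.8 x + 34.4 y = -5504.67
177.4 x − 45.0 y = -4192.85
Solving the 2×2 system: x ≈ -33.7, y ≈ -39.7 km.

(-33.7, -39.7)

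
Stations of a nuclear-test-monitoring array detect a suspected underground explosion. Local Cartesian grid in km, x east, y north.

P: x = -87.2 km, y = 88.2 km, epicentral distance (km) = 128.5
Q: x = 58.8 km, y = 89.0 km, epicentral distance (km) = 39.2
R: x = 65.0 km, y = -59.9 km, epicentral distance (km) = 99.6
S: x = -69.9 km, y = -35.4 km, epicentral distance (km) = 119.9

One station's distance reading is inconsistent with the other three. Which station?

Solve using three stations at a time. Using P, R, S (subtract circle equations pairwise → linear system) gives (x, y) ≈ (28.7, 32.8).
Distances from that point to each station vs reported:
  P: calculated 128.4 vs reported 128.5 → residual 0.1 km
  Q: calculated 63.8 vs reported 39.2 → residual 24.6 km
  R: calculated 99.5 vs reported 99.6 → residual 0.1 km
  S: calculated 119.8 vs reported 119.9 → residual 0.1 km
P, R, S are mutually consistent (residuals ≈ 0); Q is off by 24.6 km.

Q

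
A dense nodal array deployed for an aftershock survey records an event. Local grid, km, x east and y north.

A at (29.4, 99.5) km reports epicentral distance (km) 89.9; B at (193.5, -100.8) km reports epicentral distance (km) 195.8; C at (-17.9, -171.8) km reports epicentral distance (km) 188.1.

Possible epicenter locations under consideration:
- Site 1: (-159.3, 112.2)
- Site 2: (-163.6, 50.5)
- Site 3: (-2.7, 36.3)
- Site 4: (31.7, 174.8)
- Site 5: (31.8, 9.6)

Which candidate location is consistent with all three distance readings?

Site 5

For each candidate, compare |candidate − station| to the reported distance:
Site 1: residuals A 99.2, B 216.3, C 129.2 → max 216.3 km
Site 2: residuals A 109.2, B 192.0, C 77.7 → max 192.0 km
Site 3: residuals A 19.0, B 43.6, C 20.6 → max 43.6 km
Site 4: residuals A 14.6, B 123.8, C 162.0 → max 162.0 km
Site 5: residuals A 0.0, B 0.0, C 0.0 → max 0.0 km
Only Site 5 has all residuals ≈ 0.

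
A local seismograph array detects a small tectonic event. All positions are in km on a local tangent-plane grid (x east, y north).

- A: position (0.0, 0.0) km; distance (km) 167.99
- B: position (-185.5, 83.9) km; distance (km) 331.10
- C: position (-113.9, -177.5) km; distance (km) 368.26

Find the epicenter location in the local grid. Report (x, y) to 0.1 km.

Circle about each station: x² + y² = 167.99²; (x + 185.5)² + (y − 83.9)² = 331.10²; (x + 113.9)² + (y + 177.5)² = 368.26².
Subtracting the A equation from the B and C equations removes the quadratic terms:
-371.0 x + 167.8 y = -39957.11
-227.8 x − 355.0 y = -62915.33
Solving the 2×2 system: x ≈ 145.6, y ≈ 83.8 km.

x ≈ 145.6 km, y ≈ 83.8 km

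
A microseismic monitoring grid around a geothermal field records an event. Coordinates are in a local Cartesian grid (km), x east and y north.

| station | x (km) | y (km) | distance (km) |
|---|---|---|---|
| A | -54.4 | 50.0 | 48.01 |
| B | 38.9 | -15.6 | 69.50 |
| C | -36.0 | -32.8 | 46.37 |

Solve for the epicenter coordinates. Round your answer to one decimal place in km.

x ≈ -24.8 km, y ≈ 12.2 km

Circle about each station: (x + 54.4)² + (y − 50.0)² = 48.01²; (x − 38.9)² + (y + 15.6)² = 69.50²; (x + 36.0)² + (y + 32.8)² = 46.37².
Subtracting pairs of circle equations eliminates x²+y² and gives linear equations (the radical axes):
186.6 x − 131.2 y = -6228.08
36.8 x − 165.6 y = -2932.74
Solving the 2×2 system: x ≈ -24.8, y ≈ 12.2 km.
Check against A (with the unrounded x, y): √((x + 54.4)²+(y − 50.0)²) = 48.01 ≈ 48.01 km. ✓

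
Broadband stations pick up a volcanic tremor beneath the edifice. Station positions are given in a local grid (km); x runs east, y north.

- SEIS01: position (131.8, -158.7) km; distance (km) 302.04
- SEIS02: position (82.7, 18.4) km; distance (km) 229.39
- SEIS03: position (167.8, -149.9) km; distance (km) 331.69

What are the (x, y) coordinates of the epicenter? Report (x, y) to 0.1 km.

(-141.5, -30.1)

Circle about each station: (x − 131.8)² + (y + 158.7)² = 302.04²; (x − 82.7)² + (y − 18.4)² = 229.39²; (x − 167.8)² + (y + 149.9)² = 331.69².
Subtracting pairs of circle equations eliminates x²+y² and gives linear equations (the radical axes):
-98.2 x + 354.2 y = 3229.31
72.0 x + 17.6 y = -10720.17
Solving the 2×2 system: x ≈ -141.5, y ≈ -30.1 km.
Check against SEIS01 (with the unrounded x, y): √((x − 131.8)²+(y + 158.7)²) = 302.06 ≈ 302.04 km. ✓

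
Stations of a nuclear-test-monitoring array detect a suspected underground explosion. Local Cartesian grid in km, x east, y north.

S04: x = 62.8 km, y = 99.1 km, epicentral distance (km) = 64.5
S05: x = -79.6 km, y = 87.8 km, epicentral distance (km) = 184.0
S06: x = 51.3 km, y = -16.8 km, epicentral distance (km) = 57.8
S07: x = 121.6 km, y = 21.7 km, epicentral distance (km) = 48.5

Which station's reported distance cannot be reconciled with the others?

Solve using three stations at a time. Using S04, S06, S07 (subtract circle equations pairwise → linear system) gives (x, y) ≈ (75.2, 35.8).
Distances from that point to each station vs reported:
  S04: calculated 64.5 vs reported 64.5 → residual 0.0 km
  S05: calculated 163.3 vs reported 184.0 → residual 20.7 km
  S06: calculated 57.8 vs reported 57.8 → residual 0.0 km
  S07: calculated 48.5 vs reported 48.5 → residual 0.0 km
S04, S06, S07 are mutually consistent (residuals ≈ 0); S05 is off by 20.7 km.

S05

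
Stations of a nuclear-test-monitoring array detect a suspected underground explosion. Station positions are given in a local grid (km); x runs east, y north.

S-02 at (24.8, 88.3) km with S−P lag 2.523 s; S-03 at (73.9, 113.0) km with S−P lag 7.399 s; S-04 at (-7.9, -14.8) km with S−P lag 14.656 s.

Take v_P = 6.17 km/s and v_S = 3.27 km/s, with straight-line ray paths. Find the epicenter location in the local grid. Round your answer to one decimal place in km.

37.7 km east, 76.4 km north

Distance from S−P lag: d = Δt · v_P v_S / (v_P − v_S) = Δt · (6.17·3.27)/(6.17−3.27) ≈ 6.9572·Δt.
So d_S-02 = 17.55, d_S-03 = 51.48, d_S-04 = 101.96 km.
Circle about each station: (x − 24.8)² + (y − 88.3)² = 17.55²; (x − 73.9)² + (y − 113.0)² = 51.48²; (x + 7.9)² + (y + 14.8)² = 101.96².
Subtracting pairs of circle equations eliminates x²+y² and gives linear equations (the radical axes):
98.2 x + 49.4 y = 7476.09
-65.4 x − 206.2 y = -18218.32
Solving the 2×2 system: x ≈ 37.7, y ≈ 76.4 km.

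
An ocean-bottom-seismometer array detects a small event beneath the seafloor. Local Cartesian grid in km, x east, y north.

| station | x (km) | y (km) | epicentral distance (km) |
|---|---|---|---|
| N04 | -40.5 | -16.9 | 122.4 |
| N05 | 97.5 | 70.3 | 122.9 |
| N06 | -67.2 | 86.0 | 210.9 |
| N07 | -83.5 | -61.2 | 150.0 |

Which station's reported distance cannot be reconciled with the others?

Solve using three stations at a time. Using N04, N06, N07 (subtract circle equations pairwise → linear system) gives (x, y) ≈ (65.4, -77.8).
Distances from that point to each station vs reported:
  N04: calculated 122.2 vs reported 122.4 → residual 0.2 km
  N05: calculated 151.6 vs reported 122.9 → residual 28.7 km
  N06: calculated 210.8 vs reported 210.9 → residual 0.1 km
  N07: calculated 149.8 vs reported 150.0 → residual 0.2 km
N04, N06, N07 are mutually consistent (residuals ≈ 0); N05 is off by 28.7 km.

N05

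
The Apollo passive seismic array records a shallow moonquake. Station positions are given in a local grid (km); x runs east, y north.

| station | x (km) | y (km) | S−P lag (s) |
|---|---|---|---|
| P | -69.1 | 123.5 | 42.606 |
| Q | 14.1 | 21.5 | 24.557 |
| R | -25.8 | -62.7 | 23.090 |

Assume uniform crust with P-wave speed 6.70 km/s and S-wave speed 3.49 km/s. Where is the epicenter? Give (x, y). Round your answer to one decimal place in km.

135.7 km east, -109.7 km north

Distance from S−P lag: d = Δt · v_P v_S / (v_P − v_S) = Δt · (6.70·3.49)/(6.70−3.49) ≈ 7.2844·Δt.
So d_P = 310.36, d_Q = 178.88, d_R = 168.20 km.
Circle about each station: (x + 69.1)² + (y − 123.5)² = 310.36²; (x − 14.1)² + (y − 21.5)² = 178.88²; (x + 25.8)² + (y + 62.7)² = 168.20².
Subtracting pairs of circle equations eliminates x²+y² and gives linear equations (the radical axes):
166.4 x − 204.0 y = 44959.28
86.6 x − 372.4 y = 52601.96
Solving the 2×2 system: x ≈ 135.7, y ≈ -109.7 km.
Check against P (with the unrounded x, y): √((x + 69.1)²+(y − 123.5)²) = 310.36 ≈ 310.36 km. ✓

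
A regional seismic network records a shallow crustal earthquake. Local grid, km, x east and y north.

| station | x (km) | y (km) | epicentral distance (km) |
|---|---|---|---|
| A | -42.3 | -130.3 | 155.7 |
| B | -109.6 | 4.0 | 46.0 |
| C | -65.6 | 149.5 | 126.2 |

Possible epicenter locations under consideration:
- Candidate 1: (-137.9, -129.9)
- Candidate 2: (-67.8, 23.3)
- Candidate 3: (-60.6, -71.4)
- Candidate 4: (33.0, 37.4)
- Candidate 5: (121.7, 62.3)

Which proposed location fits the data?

For each candidate, compare |candidate − station| to the reported distance:
Candidate 1: residuals A 60.1, B 90.9, C 162.4 → max 162.4 km
Candidate 2: residuals A 0.0, B 0.0, C 0.0 → max 0.0 km
Candidate 3: residuals A 94.0, B 43.9, C 94.8 → max 94.8 km
Candidate 4: residuals A 28.1, B 100.5, C 23.1 → max 100.5 km
Candidate 5: residuals A 97.3, B 192.5, C 80.4 → max 192.5 km
Only Candidate 2 has all residuals ≈ 0.

Candidate 2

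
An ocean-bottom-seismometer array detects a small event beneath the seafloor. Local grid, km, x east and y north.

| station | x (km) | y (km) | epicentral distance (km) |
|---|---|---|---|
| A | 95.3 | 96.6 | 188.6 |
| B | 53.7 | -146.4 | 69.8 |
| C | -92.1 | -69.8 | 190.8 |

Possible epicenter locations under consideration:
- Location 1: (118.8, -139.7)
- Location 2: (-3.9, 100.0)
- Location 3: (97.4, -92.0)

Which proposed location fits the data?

For each candidate, compare |candidate − station| to the reported distance:
Location 1: residuals A 48.9, B 4.4, C 31.4 → max 48.9 km
Location 2: residuals A 89.3, B 183.2, C 0.5 → max 183.2 km
Location 3: residuals A 0.0, B 0.0, C 0.0 → max 0.0 km
Only Location 3 has all residuals ≈ 0.

Location 3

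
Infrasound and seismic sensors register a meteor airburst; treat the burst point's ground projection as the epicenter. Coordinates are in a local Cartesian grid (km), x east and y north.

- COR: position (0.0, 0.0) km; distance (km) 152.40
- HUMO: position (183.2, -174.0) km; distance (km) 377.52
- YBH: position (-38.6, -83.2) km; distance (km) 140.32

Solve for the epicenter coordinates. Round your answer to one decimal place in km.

-152.4 km east, -1.1 km north

Circle about each station: x² + y² = 152.40²; (x − 183.2)² + (y + 174.0)² = 377.52²; (x + 38.6)² + (y + 83.2)² = 140.32².
Subtracting the COR equation from the HUMO and YBH equations removes the quadratic terms:
366.4 x − 348.0 y = -55457.35
-77.2 x − 166.4 y = 11948.26
Solving the 2×2 system: x ≈ -152.4, y ≈ -1.1 km.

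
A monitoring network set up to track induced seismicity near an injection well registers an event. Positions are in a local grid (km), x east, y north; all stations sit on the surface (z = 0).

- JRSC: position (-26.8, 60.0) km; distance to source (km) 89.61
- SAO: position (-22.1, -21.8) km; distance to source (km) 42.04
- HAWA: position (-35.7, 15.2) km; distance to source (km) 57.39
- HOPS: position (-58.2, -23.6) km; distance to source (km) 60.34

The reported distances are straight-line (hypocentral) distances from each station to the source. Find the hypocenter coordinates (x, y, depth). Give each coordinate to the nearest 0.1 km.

Each station gives a sphere (x−x_i)² + (y−y_i)² + z² = d_i² (stations at z=0).
Subtracting the JRSC sphere from SAO and HAWA: z² cancels, leaving linear equations in x and y:
9.4 x − 163.6 y = 2908.00
-17.8 x − 89.6 y = 1923.63
Solving: x ≈ -14.423, y ≈ -18.604 km (keep extra digits for the depth step; rounded: -14.4, -18.6).
Then from the JRSC sphere: z² = 89.61² − (x + 26.8)² − (y − 60.0)² with x = -14.423, y = -18.604, so z ≈ 41.209 ≈ 41.2 km.

(-14.4, -18.6, 41.2)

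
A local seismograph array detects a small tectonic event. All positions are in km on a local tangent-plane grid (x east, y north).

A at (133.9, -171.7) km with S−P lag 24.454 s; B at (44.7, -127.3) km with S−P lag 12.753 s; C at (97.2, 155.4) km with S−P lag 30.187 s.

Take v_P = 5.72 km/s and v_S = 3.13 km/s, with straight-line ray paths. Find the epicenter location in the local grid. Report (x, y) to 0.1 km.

x ≈ 26.7 km, y ≈ -41.0 km

Distance from S−P lag: d = Δt · v_P v_S / (v_P − v_S) = Δt · (5.72·3.13)/(5.72−3.13) ≈ 6.9126·Δt.
So d_A = 169.04, d_B = 88.16, d_C = 208.67 km.
Circle about each station: (x − 133.9)² + (y + 171.7)² = 169.04²; (x − 44.7)² + (y + 127.3)² = 88.16²; (x − 97.2)² + (y − 155.4)² = 208.67².
Subtracting the A equation from the B and C equations removes the quadratic terms:
-178.4 x + 88.8 y = -8404.38
-73.4 x + 654.2 y = -28781.75
Solving the 2×2 system: x ≈ 26.7, y ≈ -41.0 km.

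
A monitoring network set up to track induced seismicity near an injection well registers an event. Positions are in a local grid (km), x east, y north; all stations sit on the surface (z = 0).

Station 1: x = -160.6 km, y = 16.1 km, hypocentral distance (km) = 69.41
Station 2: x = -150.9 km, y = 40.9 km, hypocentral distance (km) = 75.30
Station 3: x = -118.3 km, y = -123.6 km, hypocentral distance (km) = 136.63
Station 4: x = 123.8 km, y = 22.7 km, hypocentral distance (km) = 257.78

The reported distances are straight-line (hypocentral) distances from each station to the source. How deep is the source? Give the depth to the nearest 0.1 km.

58.1 km

Each station gives a sphere (x−x_i)² + (y−y_i)² + z² = d_i² (stations at z=0).
Subtracting the Station 1 sphere from Station 2 and Station 3: z² cancels, leaving linear equations in x and y:
19.4 x + 49.6 y = -2460.29
84.6 x − 279.4 y = -10629.73
Solving: x ≈ -126.308, y ≈ -0.200 km (keep extra digits for the depth step; rounded: -126.3, -0.2).
Then from the Station 1 sphere: z² = 69.41² − (x + 160.6)² − (y − 16.1)² with x = -126.308, y = -0.200, so z ≈ 58.104 ≈ 58.1 km.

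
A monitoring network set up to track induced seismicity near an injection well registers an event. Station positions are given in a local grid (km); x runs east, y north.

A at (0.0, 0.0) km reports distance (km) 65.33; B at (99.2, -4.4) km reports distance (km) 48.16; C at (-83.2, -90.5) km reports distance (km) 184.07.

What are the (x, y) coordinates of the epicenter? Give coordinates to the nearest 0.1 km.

x ≈ 60.6 km, y ≈ 24.4 km

Circle about each station: x² + y² = 65.33²; (x − 99.2)² + (y + 4.4)² = 48.16²; (x + 83.2)² + (y + 90.5)² = 184.07².
Subtracting pairs of circle equations eliminates x²+y² and gives linear equations (the radical axes):
198.4 x − 8.8 y = 11808.62
-166.4 x − 181.0 y = -14501.27
Solving the 2×2 system: x ≈ 60.6, y ≈ 24.4 km.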